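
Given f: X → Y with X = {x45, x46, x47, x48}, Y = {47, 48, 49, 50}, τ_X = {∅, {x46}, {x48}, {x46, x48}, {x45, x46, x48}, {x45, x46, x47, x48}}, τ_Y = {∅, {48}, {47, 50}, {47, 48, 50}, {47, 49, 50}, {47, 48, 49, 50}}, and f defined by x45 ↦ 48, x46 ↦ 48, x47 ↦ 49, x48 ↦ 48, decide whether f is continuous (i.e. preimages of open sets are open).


f is NOT continuous.

Compute f^{-1}(U) for each U ∈ τ_Y:
  U = ∅: f^{-1}(U) = ∅ ∈ τ_X ✓.
  U = {48}: f^{-1}(U) = {x45, x46, x48} ∈ τ_X ✓.
  U = {47, 50}: f^{-1}(U) = ∅ ∈ τ_X ✓.
  U = {47, 48, 50}: f^{-1}(U) = {x45, x46, x48} ∈ τ_X ✓.
  U = {47, 49, 50}: f^{-1}(U) = {x47} ∉ τ_X ✗.
  U = {47, 48, 49, 50}: f^{-1}(U) = {x45, x46, x47, x48} ∈ τ_X ✓.
Found U = {47, 49, 50} with f^{-1}(U) = {x47} not in τ_X. Therefore f is NOT continuous.


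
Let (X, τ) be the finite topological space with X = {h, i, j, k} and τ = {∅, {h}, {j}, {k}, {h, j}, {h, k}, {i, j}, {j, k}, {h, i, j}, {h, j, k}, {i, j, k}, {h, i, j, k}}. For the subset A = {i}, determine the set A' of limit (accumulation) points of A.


A' = ∅

For each x ∈ X, list the open sets U ∈ τ with x ∈ U, then check whether U ∩ (A ∖ {x}) ≠ ∅ for every such U.
  x = h: open {h} ∋ x has {h} ∩ (A ∖ {h}) = ∅, so x is NOT a limit point.
  x = i: open {i, j} ∋ x has {i, j} ∩ (A ∖ {i}) = ∅, so x is NOT a limit point.
  x = j: open {j} ∋ x has {j} ∩ (A ∖ {j}) = ∅, so x is NOT a limit point.
  x = k: open {k} ∋ x has {k} ∩ (A ∖ {k}) = ∅, so x is NOT a limit point.
Collecting: A' = ∅.


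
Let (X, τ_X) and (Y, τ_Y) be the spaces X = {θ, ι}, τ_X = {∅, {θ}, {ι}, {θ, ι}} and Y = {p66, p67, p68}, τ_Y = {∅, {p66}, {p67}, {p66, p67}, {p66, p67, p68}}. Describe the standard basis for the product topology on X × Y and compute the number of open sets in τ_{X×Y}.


Basis B = {∅ × ∅, {θ} × {p66}, {θ} × {p67}, {ι} × {p66}, {ι} × {p67}, {θ} × {p66, p67}, {θ, ι} × {p66}, {θ, ι} × {p67}, {ι} × {p66, p67}, {θ} × {p66, p67, p68}, {ι} × {p66, p67, p68}, {θ, ι} × {p66, p67}, {θ, ι} × {p66, p67, p68}}; |τ_{X×Y}| = 25.

Enumerate products U × V with U ∈ τ_X, V ∈ τ_Y (deduplicated):
  ∅ × ∅ = {} (∅)
  {θ} × {p66} = {(θ,p66)}
  {θ} × {p67} = {(θ,p67)}
  {ι} × {p66} = {(ι,p66)}
  {ι} × {p67} = {(ι,p67)}
  {θ} × {p66, p67} = {(θ,p66), (θ,p67)}
  {θ, ι} × {p66} = {(θ,p66), (ι,p66)}
  {θ, ι} × {p67} = {(θ,p67), (ι,p67)}
  {ι} × {p66, p67} = {(ι,p66), (ι,p67)}
  {θ} × {p66, p67, p68} = {(θ,p66), (θ,p67), (θ,p68)}
  {ι} × {p66, p67, p68} = {(ι,p66), (ι,p67), (ι,p68)}
  {θ, ι} × {p66, p67} = {(θ,p66), (θ,p67), (ι,p66), (ι,p67)}
  {θ, ι} × {p66, p67, p68} = {(θ,p66), (θ,p67), (θ,p68), (ι,p66), (ι,p67), (ι,p68)}
These 13 distinct sets form the basis B.
Close under arbitrary unions to get τ_{X×Y}; counting gives |τ_{X×Y}| = 25.


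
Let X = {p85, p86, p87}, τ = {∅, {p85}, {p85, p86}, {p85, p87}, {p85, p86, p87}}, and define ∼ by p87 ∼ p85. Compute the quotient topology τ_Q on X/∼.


X/∼ = {[p85=p87], [p86]}; |τ_Q| = 3.

Equivalence classes: [p85=p87], [p86].
Quotient map π: X → X/∼ sends p85 ↦ [p85=p87], p86 ↦ [p86], p87 ↦ [p85=p87].
For each subset V ⊆ X/∼, compute π^{-1}(V) ⊆ X and check whether π^{-1}(V) ∈ τ. V is open in τ_Q iff π^{-1}(V) ∈ τ.
  V = {}: π^{-1}(V) = ∅ ∈ τ ✓.
  V = {[p85=p87]}: π^{-1}(V) = {p85, p87} ∈ τ ✓.
  V = {[p86]}: π^{-1}(V) = {p86} ∉ τ ✗.
  V = {[p85=p87], [p86]}: π^{-1}(V) = {p85, p86, p87} ∈ τ ✓.
Open sets in the quotient: τ_Q = {{}, {[p85=p87]}, {[p85=p87], [p86]}} (3 elements).


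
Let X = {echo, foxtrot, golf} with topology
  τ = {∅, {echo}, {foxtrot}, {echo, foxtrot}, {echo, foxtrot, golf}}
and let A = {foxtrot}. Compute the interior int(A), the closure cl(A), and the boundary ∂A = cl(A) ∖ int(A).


int(A) = {foxtrot}, cl(A) = {foxtrot, golf}, ∂A = {golf}.

Closed sets in (X, τ) are complements of opens:
  closed(X, τ) = {∅, {golf}, {echo, golf}, {foxtrot, golf}, {echo, foxtrot, golf}}.
int(A) = ⋃ {U ∈ τ : U ⊆ A}. Opens contained in A: ∅, {foxtrot}.
Taking the union of these: int(A) = {foxtrot}.
cl(A) = ⋂ {C closed : A ⊆ C}. Closed sets containing A: {foxtrot, golf}, {echo, foxtrot, golf}.
Intersecting these: cl(A) = {foxtrot, golf}.
∂A = cl(A) ∖ int(A) = {foxtrot, golf} ∖ {foxtrot} = {golf}.


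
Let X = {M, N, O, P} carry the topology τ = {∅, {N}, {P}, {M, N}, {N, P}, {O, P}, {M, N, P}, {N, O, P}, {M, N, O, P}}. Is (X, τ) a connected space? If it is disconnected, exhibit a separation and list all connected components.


(X, τ) is disconnected; components = [{M, N}, {O, P}].

Find clopen sets (U ∈ τ with X ∖ U ∈ τ):
  U = ∅, X ∖ U = {M, N, O, P} — both open, so U is clopen.
  U = {M, N}, X ∖ U = {O, P} — both open, so U is clopen.
  U = {O, P}, X ∖ U = {M, N} — both open, so U is clopen.
  U = {M, N, O, P}, X ∖ U = ∅ — both open, so U is clopen.
Nontrivial clopen(s) exist: e.g. {O, P}. So (X, τ) is disconnected.
Compute connected components by grouping points that agree on all clopens:
  component: {M, N}
  component: {O, P}


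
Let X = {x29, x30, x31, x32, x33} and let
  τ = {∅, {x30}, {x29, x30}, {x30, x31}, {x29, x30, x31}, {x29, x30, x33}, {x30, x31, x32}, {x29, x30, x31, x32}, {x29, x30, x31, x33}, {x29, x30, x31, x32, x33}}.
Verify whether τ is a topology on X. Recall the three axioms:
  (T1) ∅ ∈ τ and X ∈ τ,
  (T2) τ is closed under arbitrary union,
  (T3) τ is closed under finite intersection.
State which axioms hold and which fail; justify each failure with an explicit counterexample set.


τ IS a topology on X.

Axiom (T1): ∅ ∈ τ? Yes; X ∈ τ? Yes.
Axiom (T2/T3): check pairwise unions and intersections of members of τ.
All pairwise intersections and unions checked — each lies in τ. Therefore τ satisfies (T1), (T2), (T3): it IS a topology on X.


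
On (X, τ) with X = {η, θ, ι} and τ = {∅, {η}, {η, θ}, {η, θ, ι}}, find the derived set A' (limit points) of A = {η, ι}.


A' = {θ, ι}

For each x ∈ X, list the open sets U ∈ τ with x ∈ U, then check whether U ∩ (A ∖ {x}) ≠ ∅ for every such U.
  x = η: open {η} ∋ x has {η} ∩ (A ∖ {η}) = ∅, so x is NOT a limit point.
  x = θ: opens ∋ x are {η, θ}, {η, θ, ι}; each meets A ∖ {θ}, so x IS a limit point.
  x = ι: opens ∋ x are {η, θ, ι}; each meets A ∖ {ι}, so x IS a limit point.
Collecting: A' = {θ, ι}.


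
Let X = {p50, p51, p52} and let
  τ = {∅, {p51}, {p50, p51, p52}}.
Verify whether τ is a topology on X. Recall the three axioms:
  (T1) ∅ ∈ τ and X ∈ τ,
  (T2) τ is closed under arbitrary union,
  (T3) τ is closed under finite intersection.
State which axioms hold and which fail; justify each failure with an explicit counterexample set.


τ IS a topology on X.

Axiom (T1): ∅ ∈ τ? Yes; X ∈ τ? Yes.
Axiom (T2/T3): check pairwise unions and intersections of members of τ.
All pairwise intersections and unions checked — each lies in τ. Therefore τ satisfies (T1), (T2), (T3): it IS a topology on X.


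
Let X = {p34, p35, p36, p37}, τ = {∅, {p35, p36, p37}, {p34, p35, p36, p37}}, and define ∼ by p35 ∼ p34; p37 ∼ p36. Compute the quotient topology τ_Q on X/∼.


X/∼ = {[p34=p35], [p36=p37]}; |τ_Q| = 2.

Equivalence classes: [p34=p35], [p36=p37].
Quotient map π: X → X/∼ sends p34 ↦ [p34=p35], p35 ↦ [p34=p35], p36 ↦ [p36=p37], p37 ↦ [p36=p37].
For each subset V ⊆ X/∼, compute π^{-1}(V) ⊆ X and check whether π^{-1}(V) ∈ τ. V is open in τ_Q iff π^{-1}(V) ∈ τ.
  V = {}: π^{-1}(V) = ∅ ∈ τ ✓.
  V = {[p34=p35]}: π^{-1}(V) = {p34, p35} ∉ τ ✗.
  V = {[p36=p37]}: π^{-1}(V) = {p36, p37} ∉ τ ✗.
  V = {[p34=p35], [p36=p37]}: π^{-1}(V) = {p34, p35, p36, p37} ∈ τ ✓.
Open sets in the quotient: τ_Q = {{}, {[p34=p35], [p36=p37]}} (2 elements).


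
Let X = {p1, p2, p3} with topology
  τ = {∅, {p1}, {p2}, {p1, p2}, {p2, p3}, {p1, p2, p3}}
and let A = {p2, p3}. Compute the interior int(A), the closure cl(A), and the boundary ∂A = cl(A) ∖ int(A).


int(A) = {p2, p3}, cl(A) = {p2, p3}, ∂A = ∅.

Closed sets in (X, τ) are complements of opens:
  closed(X, τ) = {∅, {p1}, {p3}, {p1, p3}, {p2, p3}, {p1, p2, p3}}.
int(A) = ⋃ {U ∈ τ : U ⊆ A}. Opens contained in A: ∅, {p2}, {p2, p3}.
Taking the union of these: int(A) = {p2, p3}.
cl(A) = ⋂ {C closed : A ⊆ C}. Closed sets containing A: {p2, p3}, {p1, p2, p3}.
Intersecting these: cl(A) = {p2, p3}.
∂A = cl(A) ∖ int(A) = {p2, p3} ∖ {p2, p3} = ∅.


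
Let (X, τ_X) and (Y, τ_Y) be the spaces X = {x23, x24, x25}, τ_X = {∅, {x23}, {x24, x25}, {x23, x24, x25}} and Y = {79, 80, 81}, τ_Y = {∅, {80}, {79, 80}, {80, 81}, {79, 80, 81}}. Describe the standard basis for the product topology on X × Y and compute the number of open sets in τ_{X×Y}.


Basis B = {∅ × ∅, {x23} × {80}, {x23} × {79, 80}, {x23} × {80, 81}, {x24, x25} × {80}, {x23} × {79, 80, 81}, {x23, x24, x25} × {80}, {x24, x25} × {79, 80}, {x24, x25} × {80, 81}, {x23, x24, x25} × {79, 80}, {x23, x24, x25} × {80, 81}, {x24, x25} × {79, 80, 81}, {x23, x24, x25} × {79, 80, 81}}; |τ_{X×Y}| = 25.

Enumerate products U × V with U ∈ τ_X, V ∈ τ_Y (deduplicated):
  ∅ × ∅ = {} (∅)
  {x23} × {80} = {(x23,80)}
  {x23} × {79, 80} = {(x23,79), (x23,80)}
  {x23} × {80, 81} = {(x23,80), (x23,81)}
  {x24, x25} × {80} = {(x24,80), (x25,80)}
  {x23} × {79, 80, 81} = {(x23,79), (x23,80), (x23,81)}
  {x23, x24, x25} × {80} = {(x23,80), (x24,80), (x25,80)}
  {x24, x25} × {79, 80} = {(x24,79), (x24,80), (x25,79), (x25,80)}
  {x24, x25} × {80, 81} = {(x24,80), (x24,81), (x25,80), (x25,81)}
  {x23, x24, x25} × {79, 80} = {(x23,79), (x23,80), (x24,79), (x24,80), (x25,79), (x25,80)}
  {x23, x24, x25} × {80, 81} = {(x23,80), (x23,81), (x24,80), (x24,81), (x25,80), (x25,81)}
  {x24, x25} × {79, 80, 81} = {(x24,79), (x24,80), (x24,81), (x25,79), (x25,80), (x25,81)}
  {x23, x24, x25} × {79, 80, 81} = {(x23,79), (x23,80), (x23,81), (x24,79), (x24,80), (x24,81), (x25,79), (x25,80), (x25,81)}
These 13 distinct sets form the basis B.
Close under arbitrary unions to get τ_{X×Y}; counting gives |τ_{X×Y}| = 25.


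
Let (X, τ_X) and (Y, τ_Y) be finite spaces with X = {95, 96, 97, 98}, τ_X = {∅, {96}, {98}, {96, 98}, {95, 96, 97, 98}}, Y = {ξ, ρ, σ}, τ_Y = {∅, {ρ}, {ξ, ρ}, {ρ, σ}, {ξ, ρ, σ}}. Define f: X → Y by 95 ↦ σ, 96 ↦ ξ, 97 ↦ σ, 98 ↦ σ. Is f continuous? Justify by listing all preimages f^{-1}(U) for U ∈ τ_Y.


f is NOT continuous.

Compute f^{-1}(U) for each U ∈ τ_Y:
  U = ∅: f^{-1}(U) = ∅ ∈ τ_X ✓.
  U = {ρ}: f^{-1}(U) = ∅ ∈ τ_X ✓.
  U = {ξ, ρ}: f^{-1}(U) = {96} ∈ τ_X ✓.
  U = {ρ, σ}: f^{-1}(U) = {95, 97, 98} ∉ τ_X ✗.
  U = {ξ, ρ, σ}: f^{-1}(U) = {95, 96, 97, 98} ∈ τ_X ✓.
Found U = {ρ, σ} with f^{-1}(U) = {95, 97, 98} not in τ_X. Therefore f is NOT continuous.


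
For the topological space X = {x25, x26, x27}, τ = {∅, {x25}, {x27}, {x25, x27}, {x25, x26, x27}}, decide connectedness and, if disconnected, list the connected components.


(X, τ) is connected.

Find clopen sets (U ∈ τ with X ∖ U ∈ τ):
  U = ∅, X ∖ U = {x25, x26, x27} — both open, so U is clopen.
  U = {x25, x26, x27}, X ∖ U = ∅ — both open, so U is clopen.
Only trivial clopens (∅ and X) exist, so (X, τ) is connected.
Compute connected components by grouping points that agree on all clopens:
  component: {x25, x26, x27}


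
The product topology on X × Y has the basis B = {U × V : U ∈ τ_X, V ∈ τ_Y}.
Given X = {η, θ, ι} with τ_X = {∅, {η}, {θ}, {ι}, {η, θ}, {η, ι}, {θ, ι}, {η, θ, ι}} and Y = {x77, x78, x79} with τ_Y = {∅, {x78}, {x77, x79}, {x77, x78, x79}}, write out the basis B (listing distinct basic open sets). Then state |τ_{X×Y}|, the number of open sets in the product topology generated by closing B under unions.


Basis B = {∅ × ∅, {η} × {x78}, {θ} × {x78}, {ι} × {x78}, {η} × {x77, x79}, {η, θ} × {x78}, {η, ι} × {x78}, {θ} × {x77, x79}, {θ, ι} × {x78}, {ι} × {x77, x79}, {η} × {x77, x78, x79}, {η, θ, ι} × {x78}, {θ} × {x77, x78, x79}, {ι} × {x77, x78, x79}, {η, θ} × {x77, x79}, {η, ι} × {x77, x79}, {θ, ι} × {x77, x79}, {η, θ} × {x77, x78, x79}, {η, ι} × {x77, x78, x79}, {η, θ, ι} × {x77, x79}, {θ, ι} × {x77, x78, x79}, {η, θ, ι} × {x77, x78, x79}}; |τ_{X×Y}| = 64.

Enumerate products U × V with U ∈ τ_X, V ∈ τ_Y (deduplicated):
  ∅ × ∅ = {} (∅)
  {η} × {x78} = {(η,x78)}
  {θ} × {x78} = {(θ,x78)}
  {ι} × {x78} = {(ι,x78)}
  {η} × {x77, x79} = {(η,x77), (η,x79)}
  {η, θ} × {x78} = {(η,x78), (θ,x78)}
  {η, ι} × {x78} = {(η,x78), (ι,x78)}
  {θ} × {x77, x79} = {(θ,x77), (θ,x79)}
  {θ, ι} × {x78} = {(θ,x78), (ι,x78)}
  {ι} × {x77, x79} = {(ι,x77), (ι,x79)}
  {η} × {x77, x78, x79} = {(η,x77), (η,x78), (η,x79)}
  {η, θ, ι} × {x78} = {(η,x78), (θ,x78), (ι,x78)}
  {θ} × {x77, x78, x79} = {(θ,x77), (θ,x78), (θ,x79)}
  {ι} × {x77, x78, x79} = {(ι,x77), (ι,x78), (ι,x79)}
  {η, θ} × {x77, x79} = {(η,x77), (η,x79), (θ,x77), (θ,x79)}
  {η, ι} × {x77, x79} = {(η,x77), (η,x79), (ι,x77), (ι,x79)}
  {θ, ι} × {x77, x79} = {(θ,x77), (θ,x79), (ι,x77), (ι,x79)}
  {η, θ} × {x77, x78, x79} = {(η,x77), (η,x78), (η,x79), (θ,x77), (θ,x78), (θ,x79)}
  {η, ι} × {x77, x78, x79} = {(η,x77), (η,x78), (η,x79), (ι,x77), (ι,x78), (ι,x79)}
  {η, θ, ι} × {x77, x79} = {(η,x77), (η,x79), (θ,x77), (θ,x79), (ι,x77), (ι,x79)}
  {θ, ι} × {x77, x78, x79} = {(θ,x77), (θ,x78), (θ,x79), (ι,x77), (ι,x78), (ι,x79)}
  {η, θ, ι} × {x77, x78, x79} = {(η,x77), (η,x78), (η,x79), (θ,x77), (θ,x78), (θ,x79), (ι,x77), (ι,x78), (ι,x79)}
These 22 distinct sets form the basis B.
Close under arbitrary unions to get τ_{X×Y}; counting gives |τ_{X×Y}| = 64.


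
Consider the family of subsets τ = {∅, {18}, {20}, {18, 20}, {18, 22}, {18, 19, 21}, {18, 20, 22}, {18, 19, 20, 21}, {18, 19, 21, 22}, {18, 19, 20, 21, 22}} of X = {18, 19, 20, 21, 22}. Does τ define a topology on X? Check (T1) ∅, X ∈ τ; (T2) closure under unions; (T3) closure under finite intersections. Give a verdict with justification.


τ IS a topology on X.

Axiom (T1): ∅ ∈ τ? Yes; X ∈ τ? Yes.
Axiom (T2/T3): check pairwise unions and intersections of members of τ.
All pairwise intersections and unions checked — each lies in τ. Therefore τ satisfies (T1), (T2), (T3): it IS a topology on X.


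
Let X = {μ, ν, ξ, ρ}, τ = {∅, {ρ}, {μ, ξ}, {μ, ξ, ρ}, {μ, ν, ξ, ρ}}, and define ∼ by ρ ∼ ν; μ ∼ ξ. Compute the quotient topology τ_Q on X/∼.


X/∼ = {[μ=ξ], [ν=ρ]}; |τ_Q| = 3.

Equivalence classes: [μ=ξ], [ν=ρ].
Quotient map π: X → X/∼ sends μ ↦ [μ=ξ], ν ↦ [ν=ρ], ξ ↦ [μ=ξ], ρ ↦ [ν=ρ].
For each subset V ⊆ X/∼, compute π^{-1}(V) ⊆ X and check whether π^{-1}(V) ∈ τ. V is open in τ_Q iff π^{-1}(V) ∈ τ.
  V = {}: π^{-1}(V) = ∅ ∈ τ ✓.
  V = {[μ=ξ]}: π^{-1}(V) = {μ, ξ} ∈ τ ✓.
  V = {[ν=ρ]}: π^{-1}(V) = {ν, ρ} ∉ τ ✗.
  V = {[μ=ξ], [ν=ρ]}: π^{-1}(V) = {μ, ν, ξ, ρ} ∈ τ ✓.
Open sets in the quotient: τ_Q = {{}, {[μ=ξ]}, {[μ=ξ], [ν=ρ]}} (3 elements).


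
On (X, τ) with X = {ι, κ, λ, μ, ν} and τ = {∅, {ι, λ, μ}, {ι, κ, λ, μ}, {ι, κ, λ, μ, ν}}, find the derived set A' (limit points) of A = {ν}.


A' = ∅

For each x ∈ X, list the open sets U ∈ τ with x ∈ U, then check whether U ∩ (A ∖ {x}) ≠ ∅ for every such U.
  x = ι: open {ι, λ, μ} ∋ x has {ι, λ, μ} ∩ (A ∖ {ι}) = ∅, so x is NOT a limit point.
  x = κ: open {ι, κ, λ, μ} ∋ x has {ι, κ, λ, μ} ∩ (A ∖ {κ}) = ∅, so x is NOT a limit point.
  x = λ: open {ι, λ, μ} ∋ x has {ι, λ, μ} ∩ (A ∖ {λ}) = ∅, so x is NOT a limit point.
  x = μ: open {ι, λ, μ} ∋ x has {ι, λ, μ} ∩ (A ∖ {μ}) = ∅, so x is NOT a limit point.
  x = ν: open {ι, κ, λ, μ, ν} ∋ x has {ι, κ, λ, μ, ν} ∩ (A ∖ {ν}) = ∅, so x is NOT a limit point.
Collecting: A' = ∅.


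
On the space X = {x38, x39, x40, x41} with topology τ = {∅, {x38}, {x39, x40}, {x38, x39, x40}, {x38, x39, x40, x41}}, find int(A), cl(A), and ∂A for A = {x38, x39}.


int(A) = {x38}, cl(A) = {x38, x39, x40, x41}, ∂A = {x39, x40, x41}.

Closed sets in (X, τ) are complements of opens:
  closed(X, τ) = {∅, {x41}, {x38, x41}, {x39, x40, x41}, {x38, x39, x40, x41}}.
int(A) = ⋃ {U ∈ τ : U ⊆ A}. Opens contained in A: ∅, {x38}.
Taking the union of these: int(A) = {x38}.
cl(A) = ⋂ {C closed : A ⊆ C}. Closed sets containing A: {x38, x39, x40, x41}.
Intersecting these: cl(A) = {x38, x39, x40, x41}.
∂A = cl(A) ∖ int(A) = {x38, x39, x40, x41} ∖ {x38} = {x39, x40, x41}.


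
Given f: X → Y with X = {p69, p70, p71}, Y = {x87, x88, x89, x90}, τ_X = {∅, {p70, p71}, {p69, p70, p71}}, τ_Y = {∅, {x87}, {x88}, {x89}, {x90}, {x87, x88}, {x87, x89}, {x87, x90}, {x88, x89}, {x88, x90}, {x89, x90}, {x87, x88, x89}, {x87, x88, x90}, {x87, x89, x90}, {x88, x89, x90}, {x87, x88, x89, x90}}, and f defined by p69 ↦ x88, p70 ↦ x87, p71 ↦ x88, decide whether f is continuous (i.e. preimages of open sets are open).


f is NOT continuous.

Compute f^{-1}(U) for each U ∈ τ_Y:
  U = ∅: f^{-1}(U) = ∅ ∈ τ_X ✓.
  U = {x87}: f^{-1}(U) = {p70} ∉ τ_X ✗.
  U = {x88}: f^{-1}(U) = {p69, p71} ∉ τ_X ✗.
  U = {x89}: f^{-1}(U) = ∅ ∈ τ_X ✓.
  U = {x90}: f^{-1}(U) = ∅ ∈ τ_X ✓.
  U = {x87, x88}: f^{-1}(U) = {p69, p70, p71} ∈ τ_X ✓.
  U = {x87, x89}: f^{-1}(U) = {p70} ∉ τ_X ✗.
  U = {x87, x90}: f^{-1}(U) = {p70} ∉ τ_X ✗.
  U = {x88, x89}: f^{-1}(U) = {p69, p71} ∉ τ_X ✗.
  U = {x88, x90}: f^{-1}(U) = {p69, p71} ∉ τ_X ✗.
  U = {x89, x90}: f^{-1}(U) = ∅ ∈ τ_X ✓.
  U = {x87, x88, x89}: f^{-1}(U) = {p69, p70, p71} ∈ τ_X ✓.
  U = {x87, x88, x90}: f^{-1}(U) = {p69, p70, p71} ∈ τ_X ✓.
  U = {x87, x89, x90}: f^{-1}(U) = {p70} ∉ τ_X ✗.
  U = {x88, x89, x90}: f^{-1}(U) = {p69, p71} ∉ τ_X ✗.
  U = {x87, x88, x89, x90}: f^{-1}(U) = {p69, p70, p71} ∈ τ_X ✓.
Found U = {x87} with f^{-1}(U) = {p70} not in τ_X. Therefore f is NOT continuous.


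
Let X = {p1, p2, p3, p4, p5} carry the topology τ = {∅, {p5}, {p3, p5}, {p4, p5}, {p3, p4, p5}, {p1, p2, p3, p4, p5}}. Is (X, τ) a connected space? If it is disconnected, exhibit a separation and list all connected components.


(X, τ) is connected.

Find clopen sets (U ∈ τ with X ∖ U ∈ τ):
  U = ∅, X ∖ U = {p1, p2, p3, p4, p5} — both open, so U is clopen.
  U = {p1, p2, p3, p4, p5}, X ∖ U = ∅ — both open, so U is clopen.
Only trivial clopens (∅ and X) exist, so (X, τ) is connected.
Compute connected components by grouping points that agree on all clopens:
  component: {p1, p2, p3, p4, p5}


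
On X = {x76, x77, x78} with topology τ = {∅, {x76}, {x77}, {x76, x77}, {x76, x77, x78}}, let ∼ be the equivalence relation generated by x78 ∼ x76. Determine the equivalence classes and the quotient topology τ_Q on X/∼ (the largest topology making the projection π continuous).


X/∼ = {[x76=x78], [x77]}; |τ_Q| = 3.

Equivalence classes: [x76=x78], [x77].
Quotient map π: X → X/∼ sends x76 ↦ [x76=x78], x77 ↦ [x77], x78 ↦ [x76=x78].
For each subset V ⊆ X/∼, compute π^{-1}(V) ⊆ X and check whether π^{-1}(V) ∈ τ. V is open in τ_Q iff π^{-1}(V) ∈ τ.
  V = {}: π^{-1}(V) = ∅ ∈ τ ✓.
  V = {[x76=x78]}: π^{-1}(V) = {x76, x78} ∉ τ ✗.
  V = {[x77]}: π^{-1}(V) = {x77} ∈ τ ✓.
  V = {[x76=x78], [x77]}: π^{-1}(V) = {x76, x77, x78} ∈ τ ✓.
Open sets in the quotient: τ_Q = {{}, {[x77]}, {[x76=x78], [x77]}} (3 elements).


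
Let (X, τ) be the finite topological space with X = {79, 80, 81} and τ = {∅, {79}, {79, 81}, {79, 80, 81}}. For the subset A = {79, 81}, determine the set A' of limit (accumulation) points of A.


A' = {80, 81}

For each x ∈ X, list the open sets U ∈ τ with x ∈ U, then check whether U ∩ (A ∖ {x}) ≠ ∅ for every such U.
  x = 79: open {79} ∋ x has {79} ∩ (A ∖ {79}) = ∅, so x is NOT a limit point.
  x = 80: opens ∋ x are {79, 80, 81}; each meets A ∖ {80}, so x IS a limit point.
  x = 81: opens ∋ x are {79, 81}, {79, 80, 81}; each meets A ∖ {81}, so x IS a limit point.
Collecting: A' = {80, 81}.


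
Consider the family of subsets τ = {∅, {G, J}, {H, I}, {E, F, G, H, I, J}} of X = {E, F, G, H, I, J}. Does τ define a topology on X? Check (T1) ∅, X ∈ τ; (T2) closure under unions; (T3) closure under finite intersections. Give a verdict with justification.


τ is NOT a topology on X.

Axiom (T1): ∅ ∈ τ? Yes; X ∈ τ? Yes.
Axiom (T2/T3): check pairwise unions and intersections of members of τ.
Counterexample for (T2): {G, J} ∪ {H, I} = {G, H, I, J} ∉ τ. Therefore τ is NOT a topology.


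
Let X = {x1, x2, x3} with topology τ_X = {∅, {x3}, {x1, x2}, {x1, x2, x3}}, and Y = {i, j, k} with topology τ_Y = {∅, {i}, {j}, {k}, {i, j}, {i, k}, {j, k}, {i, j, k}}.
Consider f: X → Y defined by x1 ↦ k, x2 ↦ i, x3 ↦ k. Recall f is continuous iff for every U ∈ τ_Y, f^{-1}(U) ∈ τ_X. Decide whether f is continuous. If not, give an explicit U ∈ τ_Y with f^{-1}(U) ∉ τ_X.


f is NOT continuous.

Compute f^{-1}(U) for each U ∈ τ_Y:
  U = ∅: f^{-1}(U) = ∅ ∈ τ_X ✓.
  U = {i}: f^{-1}(U) = {x2} ∉ τ_X ✗.
  U = {j}: f^{-1}(U) = ∅ ∈ τ_X ✓.
  U = {k}: f^{-1}(U) = {x1, x3} ∉ τ_X ✗.
  U = {i, j}: f^{-1}(U) = {x2} ∉ τ_X ✗.
  U = {i, k}: f^{-1}(U) = {x1, x2, x3} ∈ τ_X ✓.
  U = {j, k}: f^{-1}(U) = {x1, x3} ∉ τ_X ✗.
  U = {i, j, k}: f^{-1}(U) = {x1, x2, x3} ∈ τ_X ✓.
Found U = {i} with f^{-1}(U) = {x2} not in τ_X. Therefore f is NOT continuous.


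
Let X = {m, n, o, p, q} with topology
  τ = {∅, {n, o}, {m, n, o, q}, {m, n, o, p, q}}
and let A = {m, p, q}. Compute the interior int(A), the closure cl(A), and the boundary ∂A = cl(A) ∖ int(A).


int(A) = ∅, cl(A) = {m, p, q}, ∂A = {m, p, q}.

Closed sets in (X, τ) are complements of opens:
  closed(X, τ) = {∅, {p}, {m, p, q}, {m, n, o, p, q}}.
int(A) = ⋃ {U ∈ τ : U ⊆ A}. Opens contained in A: ∅.
Taking the union of these: int(A) = ∅.
cl(A) = ⋂ {C closed : A ⊆ C}. Closed sets containing A: {m, p, q}, {m, n, o, p, q}.
Intersecting these: cl(A) = {m, p, q}.
∂A = cl(A) ∖ int(A) = {m, p, q} ∖ ∅ = {m, p, q}.


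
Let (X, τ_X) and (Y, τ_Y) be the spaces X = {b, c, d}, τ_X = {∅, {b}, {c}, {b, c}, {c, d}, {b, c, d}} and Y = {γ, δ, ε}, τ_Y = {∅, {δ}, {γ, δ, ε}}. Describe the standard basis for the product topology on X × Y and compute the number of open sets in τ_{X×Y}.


Basis B = {∅ × ∅, {b} × {δ}, {c} × {δ}, {b, c} × {δ}, {c, d} × {δ}, {b} × {γ, δ, ε}, {b, c, d} × {δ}, {c} × {γ, δ, ε}, {b, c} × {γ, δ, ε}, {c, d} × {γ, δ, ε}, {b, c, d} × {γ, δ, ε}}; |τ_{X×Y}| = 18.

Enumerate products U × V with U ∈ τ_X, V ∈ τ_Y (deduplicated):
  ∅ × ∅ = {} (∅)
  {b} × {δ} = {(b,δ)}
  {c} × {δ} = {(c,δ)}
  {b, c} × {δ} = {(b,δ), (c,δ)}
  {c, d} × {δ} = {(c,δ), (d,δ)}
  {b} × {γ, δ, ε} = {(b,γ), (b,δ), (b,ε)}
  {b, c, d} × {δ} = {(b,δ), (c,δ), (d,δ)}
  {c} × {γ, δ, ε} = {(c,γ), (c,δ), (c,ε)}
  {b, c} × {γ, δ, ε} = {(b,γ), (b,δ), (b,ε), (c,γ), (c,δ), (c,ε)}
  {c, d} × {γ, δ, ε} = {(c,γ), (c,δ), (c,ε), (d,γ), (d,δ), (d,ε)}
  {b, c, d} × {γ, δ, ε} = {(b,γ), (b,δ), (b,ε), (c,γ), (c,δ), (c,ε), (d,γ), (d,δ), (d,ε)}
These 11 distinct sets form the basis B.
Close under arbitrary unions to get τ_{X×Y}; counting gives |τ_{X×Y}| = 18.


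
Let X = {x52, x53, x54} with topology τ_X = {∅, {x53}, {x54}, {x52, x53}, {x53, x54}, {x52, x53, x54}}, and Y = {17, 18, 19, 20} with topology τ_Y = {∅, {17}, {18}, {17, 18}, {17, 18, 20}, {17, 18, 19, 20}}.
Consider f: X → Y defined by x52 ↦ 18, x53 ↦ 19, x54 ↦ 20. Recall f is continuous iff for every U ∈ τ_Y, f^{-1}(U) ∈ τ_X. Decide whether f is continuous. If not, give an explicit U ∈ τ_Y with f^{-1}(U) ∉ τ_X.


f is NOT continuous.

Compute f^{-1}(U) for each U ∈ τ_Y:
  U = ∅: f^{-1}(U) = ∅ ∈ τ_X ✓.
  U = {17}: f^{-1}(U) = ∅ ∈ τ_X ✓.
  U = {18}: f^{-1}(U) = {x52} ∉ τ_X ✗.
  U = {17, 18}: f^{-1}(U) = {x52} ∉ τ_X ✗.
  U = {17, 18, 20}: f^{-1}(U) = {x52, x54} ∉ τ_X ✗.
  U = {17, 18, 19, 20}: f^{-1}(U) = {x52, x53, x54} ∈ τ_X ✓.
Found U = {18} with f^{-1}(U) = {x52} not in τ_X. Therefore f is NOT continuous.


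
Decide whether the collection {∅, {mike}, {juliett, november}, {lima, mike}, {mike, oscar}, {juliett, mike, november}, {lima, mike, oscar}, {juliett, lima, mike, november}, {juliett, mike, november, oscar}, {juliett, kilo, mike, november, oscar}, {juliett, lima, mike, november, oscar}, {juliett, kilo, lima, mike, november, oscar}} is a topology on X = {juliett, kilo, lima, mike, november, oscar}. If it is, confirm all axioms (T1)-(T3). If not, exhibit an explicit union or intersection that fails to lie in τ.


τ IS a topology on X.

Axiom (T1): ∅ ∈ τ? Yes; X ∈ τ? Yes.
Axiom (T2/T3): check pairwise unions and intersections of members of τ.
All pairwise intersections and unions checked — each lies in τ. Therefore τ satisfies (T1), (T2), (T3): it IS a topology on X.


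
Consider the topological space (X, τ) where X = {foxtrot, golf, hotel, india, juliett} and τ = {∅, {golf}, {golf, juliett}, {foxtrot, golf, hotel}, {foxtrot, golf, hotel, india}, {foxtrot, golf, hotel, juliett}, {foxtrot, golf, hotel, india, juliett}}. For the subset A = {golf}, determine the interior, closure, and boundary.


int(A) = {golf}, cl(A) = {foxtrot, golf, hotel, india, juliett}, ∂A = {foxtrot, hotel, india, juliett}.

Closed sets in (X, τ) are complements of opens:
  closed(X, τ) = {∅, {india}, {juliett}, {india, juliett}, {foxtrot, hotel, india}, {foxtrot, hotel, india, juliett}, {foxtrot, golf, hotel, india, juliett}}.
int(A) = ⋃ {U ∈ τ : U ⊆ A}. Opens contained in A: ∅, {golf}.
Taking the union of these: int(A) = {golf}.
cl(A) = ⋂ {C closed : A ⊆ C}. Closed sets containing A: {foxtrot, golf, hotel, india, juliett}.
Intersecting these: cl(A) = {foxtrot, golf, hotel, india, juliett}.
∂A = cl(A) ∖ int(A) = {foxtrot, golf, hotel, india, juliett} ∖ {golf} = {foxtrot, hotel, india, juliett}.


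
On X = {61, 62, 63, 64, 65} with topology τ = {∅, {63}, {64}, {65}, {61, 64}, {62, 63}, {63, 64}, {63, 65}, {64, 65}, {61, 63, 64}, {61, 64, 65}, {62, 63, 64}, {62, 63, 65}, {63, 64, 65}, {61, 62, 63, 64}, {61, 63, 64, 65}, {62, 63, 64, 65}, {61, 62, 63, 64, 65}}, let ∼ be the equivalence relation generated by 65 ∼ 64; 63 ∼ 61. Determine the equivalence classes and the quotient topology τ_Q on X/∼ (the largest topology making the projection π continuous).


X/∼ = {[61=63], [62], [64=65]}; |τ_Q| = 4.

Equivalence classes: [61=63], [62], [64=65].
Quotient map π: X → X/∼ sends 61 ↦ [61=63], 62 ↦ [62], 63 ↦ [61=63], 64 ↦ [64=65], 65 ↦ [64=65].
For each subset V ⊆ X/∼, compute π^{-1}(V) ⊆ X and check whether π^{-1}(V) ∈ τ. V is open in τ_Q iff π^{-1}(V) ∈ τ.
  V = {}: π^{-1}(V) = ∅ ∈ τ ✓.
  V = {[61=63]}: π^{-1}(V) = {61, 63} ∉ τ ✗.
  V = {[62]}: π^{-1}(V) = {62} ∉ τ ✗.
  V = {[61=63], [62]}: π^{-1}(V) = {61, 62, 63} ∉ τ ✗.
  V = {[64=65]}: π^{-1}(V) = {64, 65} ∈ τ ✓.
  V = {[61=63], [64=65]}: π^{-1}(V) = {61, 63, 64, 65} ∈ τ ✓.
  V = {[62], [64=65]}: π^{-1}(V) = {62, 64, 65} ∉ τ ✗.
  V = {[61=63], [62], [64=65]}: π^{-1}(V) = {61, 62, 63, 64, 65} ∈ τ ✓.
Open sets in the quotient: τ_Q = {{}, {[64=65]}, {[61=63], [64=65]}, {[61=63], [62], [64=65]}} (4 elements).


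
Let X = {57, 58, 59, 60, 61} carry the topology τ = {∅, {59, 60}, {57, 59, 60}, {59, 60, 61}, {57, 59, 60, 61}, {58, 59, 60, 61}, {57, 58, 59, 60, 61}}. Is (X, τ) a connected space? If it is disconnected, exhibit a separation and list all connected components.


(X, τ) is connected.

Find clopen sets (U ∈ τ with X ∖ U ∈ τ):
  U = ∅, X ∖ U = {57, 58, 59, 60, 61} — both open, so U is clopen.
  U = {57, 58, 59, 60, 61}, X ∖ U = ∅ — both open, so U is clopen.
Only trivial clopens (∅ and X) exist, so (X, τ) is connected.
Compute connected components by grouping points that agree on all clopens:
  component: {57, 58, 59, 60, 61}


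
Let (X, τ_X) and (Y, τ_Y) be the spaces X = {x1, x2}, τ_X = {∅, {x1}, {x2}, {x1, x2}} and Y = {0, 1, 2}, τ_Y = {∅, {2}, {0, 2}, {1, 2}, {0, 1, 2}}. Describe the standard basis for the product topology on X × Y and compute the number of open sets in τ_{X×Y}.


Basis B = {∅ × ∅, {x1} × {2}, {x2} × {2}, {x1} × {0, 2}, {x1} × {1, 2}, {x1, x2} × {2}, {x2} × {0, 2}, {x2} × {1, 2}, {x1} × {0, 1, 2}, {x2} × {0, 1, 2}, {x1, x2} × {0, 2}, {x1, x2} × {1, 2}, {x1, x2} × {0, 1, 2}}; |τ_{X×Y}| = 25.

Enumerate products U × V with U ∈ τ_X, V ∈ τ_Y (deduplicated):
  ∅ × ∅ = {} (∅)
  {x1} × {2} = {(x1,2)}
  {x2} × {2} = {(x2,2)}
  {x1} × {0, 2} = {(x1,0), (x1,2)}
  {x1} × {1, 2} = {(x1,1), (x1,2)}
  {x1, x2} × {2} = {(x1,2), (x2,2)}
  {x2} × {0, 2} = {(x2,0), (x2,2)}
  {x2} × {1, 2} = {(x2,1), (x2,2)}
  {x1} × {0, 1, 2} = {(x1,0), (x1,1), (x1,2)}
  {x2} × {0, 1, 2} = {(x2,0), (x2,1), (x2,2)}
  {x1, x2} × {0, 2} = {(x1,0), (x1,2), (x2,0), (x2,2)}
  {x1, x2} × {1, 2} = {(x1,1), (x1,2), (x2,1), (x2,2)}
  {x1, x2} × {0, 1, 2} = {(x1,0), (x1,1), (x1,2), (x2,0), (x2,1), (x2,2)}
These 13 distinct sets form the basis B.
Close under arbitrary unions to get τ_{X×Y}; counting gives |τ_{X×Y}| = 25.


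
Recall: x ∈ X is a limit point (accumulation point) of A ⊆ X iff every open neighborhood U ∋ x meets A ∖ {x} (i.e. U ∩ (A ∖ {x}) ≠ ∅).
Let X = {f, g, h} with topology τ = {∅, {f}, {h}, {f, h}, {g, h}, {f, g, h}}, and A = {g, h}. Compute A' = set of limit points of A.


A' = {g}

For each x ∈ X, list the open sets U ∈ τ with x ∈ U, then check whether U ∩ (A ∖ {x}) ≠ ∅ for every such U.
  x = f: open {f} ∋ x has {f} ∩ (A ∖ {f}) = ∅, so x is NOT a limit point.
  x = g: opens ∋ x are {g, h}, {f, g, h}; each meets A ∖ {g}, so x IS a limit point.
  x = h: open {h} ∋ x has {h} ∩ (A ∖ {h}) = ∅, so x is NOT a limit point.
Collecting: A' = {g}.


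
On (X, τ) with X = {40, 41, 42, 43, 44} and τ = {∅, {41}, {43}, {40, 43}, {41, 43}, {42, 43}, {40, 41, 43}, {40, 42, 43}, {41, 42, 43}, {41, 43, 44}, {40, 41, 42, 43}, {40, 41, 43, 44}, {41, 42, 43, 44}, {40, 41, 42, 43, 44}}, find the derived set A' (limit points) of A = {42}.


A' = ∅

For each x ∈ X, list the open sets U ∈ τ with x ∈ U, then check whether U ∩ (A ∖ {x}) ≠ ∅ for every such U.
  x = 40: open {40, 43} ∋ x has {40, 43} ∩ (A ∖ {40}) = ∅, so x is NOT a limit point.
  x = 41: open {41} ∋ x has {41} ∩ (A ∖ {41}) = ∅, so x is NOT a limit point.
  x = 42: open {42, 43} ∋ x has {42, 43} ∩ (A ∖ {42}) = ∅, so x is NOT a limit point.
  x = 43: open {43} ∋ x has {43} ∩ (A ∖ {43}) = ∅, so x is NOT a limit point.
  x = 44: open {41, 43, 44} ∋ x has {41, 43, 44} ∩ (A ∖ {44}) = ∅, so x is NOT a limit point.
Collecting: A' = ∅.


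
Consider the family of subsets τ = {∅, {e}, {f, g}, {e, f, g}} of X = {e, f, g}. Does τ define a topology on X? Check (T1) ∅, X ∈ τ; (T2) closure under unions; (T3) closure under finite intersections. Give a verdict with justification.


τ IS a topology on X.

Axiom (T1): ∅ ∈ τ? Yes; X ∈ τ? Yes.
Axiom (T2/T3): check pairwise unions and intersections of members of τ.
All pairwise intersections and unions checked — each lies in τ. Therefore τ satisfies (T1), (T2), (T3): it IS a topology on X.


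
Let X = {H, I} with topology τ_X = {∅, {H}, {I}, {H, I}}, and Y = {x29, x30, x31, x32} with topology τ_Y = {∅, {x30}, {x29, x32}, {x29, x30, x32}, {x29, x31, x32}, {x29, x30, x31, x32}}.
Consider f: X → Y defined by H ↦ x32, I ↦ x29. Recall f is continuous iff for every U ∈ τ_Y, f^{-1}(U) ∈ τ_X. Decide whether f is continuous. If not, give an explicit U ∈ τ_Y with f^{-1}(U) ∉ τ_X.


f IS continuous.

Compute f^{-1}(U) for each U ∈ τ_Y:
  U = ∅: f^{-1}(U) = ∅ ∈ τ_X ✓.
  U = {x30}: f^{-1}(U) = ∅ ∈ τ_X ✓.
  U = {x29, x32}: f^{-1}(U) = {H, I} ∈ τ_X ✓.
  U = {x29, x30, x32}: f^{-1}(U) = {H, I} ∈ τ_X ✓.
  U = {x29, x31, x32}: f^{-1}(U) = {H, I} ∈ τ_X ✓.
  U = {x29, x30, x31, x32}: f^{-1}(U) = {H, I} ∈ τ_X ✓.
Every preimage lies in τ_X, so f IS continuous.


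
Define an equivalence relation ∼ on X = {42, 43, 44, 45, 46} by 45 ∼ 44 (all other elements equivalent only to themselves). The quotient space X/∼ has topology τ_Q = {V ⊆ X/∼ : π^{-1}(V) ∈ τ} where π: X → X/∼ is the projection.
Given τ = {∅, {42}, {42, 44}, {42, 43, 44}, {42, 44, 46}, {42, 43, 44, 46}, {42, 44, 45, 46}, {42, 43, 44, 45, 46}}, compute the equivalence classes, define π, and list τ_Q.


X/∼ = {[42], [43], [44=45], [46]}; |τ_Q| = 4.

Equivalence classes: [42], [43], [44=45], [46].
Quotient map π: X → X/∼ sends 42 ↦ [42], 43 ↦ [43], 44 ↦ [44=45], 45 ↦ [44=45], 46 ↦ [46].
For each subset V ⊆ X/∼, compute π^{-1}(V) ⊆ X and check whether π^{-1}(V) ∈ τ. V is open in τ_Q iff π^{-1}(V) ∈ τ.
  V = {}: π^{-1}(V) = ∅ ∈ τ ✓.
  V = {[42]}: π^{-1}(V) = {42} ∈ τ ✓.
  V = {[43]}: π^{-1}(V) = {43} ∉ τ ✗.
  V = {[42], [43]}: π^{-1}(V) = {42, 43} ∉ τ ✗.
  V = {[44=45]}: π^{-1}(V) = {44, 45} ∉ τ ✗.
  V = {[42], [44=45]}: π^{-1}(V) = {42, 44, 45} ∉ τ ✗.
  V = {[43], [44=45]}: π^{-1}(V) = {43, 44, 45} ∉ τ ✗.
  V = {[42], [43], [44=45]}: π^{-1}(V) = {42, 43, 44, 45} ∉ τ ✗.
  V = {[46]}: π^{-1}(V) = {46} ∉ τ ✗.
  V = {[42], [46]}: π^{-1}(V) = {42, 46} ∉ τ ✗.
  V = {[43], [46]}: π^{-1}(V) = {43, 46} ∉ τ ✗.
  V = {[42], [43], [46]}: π^{-1}(V) = {42, 43, 46} ∉ τ ✗.
  V = {[44=45], [46]}: π^{-1}(V) = {44, 45, 46} ∉ τ ✗.
  V = {[42], [44=45], [46]}: π^{-1}(V) = {42, 44, 45, 46} ∈ τ ✓.
  V = {[43], [44=45], [46]}: π^{-1}(V) = {43, 44, 45, 46} ∉ τ ✗.
  V = {[42], [43], [44=45], [46]}: π^{-1}(V) = {42, 43, 44, 45, 46} ∈ τ ✓.
Open sets in the quotient: τ_Q = {{}, {[42]}, {[42], [44=45], [46]}, {[42], [43], [44=45], [46]}} (4 elements).


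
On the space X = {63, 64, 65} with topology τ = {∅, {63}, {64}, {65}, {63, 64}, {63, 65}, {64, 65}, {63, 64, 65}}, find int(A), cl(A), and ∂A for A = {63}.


int(A) = {63}, cl(A) = {63}, ∂A = ∅.

Closed sets in (X, τ) are complements of opens:
  closed(X, τ) = {∅, {63}, {64}, {65}, {63, 64}, {63, 65}, {64, 65}, {63, 64, 65}}.
int(A) = ⋃ {U ∈ τ : U ⊆ A}. Opens contained in A: ∅, {63}.
Taking the union of these: int(A) = {63}.
cl(A) = ⋂ {C closed : A ⊆ C}. Closed sets containing A: {63}, {63, 64}, {63, 65}, {63, 64, 65}.
Intersecting these: cl(A) = {63}.
∂A = cl(A) ∖ int(A) = {63} ∖ {63} = ∅.


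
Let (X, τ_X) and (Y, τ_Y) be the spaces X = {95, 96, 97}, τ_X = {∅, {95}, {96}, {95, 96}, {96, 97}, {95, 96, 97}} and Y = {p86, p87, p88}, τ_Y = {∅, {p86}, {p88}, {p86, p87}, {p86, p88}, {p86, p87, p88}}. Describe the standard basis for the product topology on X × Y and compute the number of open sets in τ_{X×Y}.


Basis B = {∅ × ∅, {95} × {p86}, {95} × {p88}, {96} × {p86}, {96} × {p88}, {95} × {p86, p87}, {95} × {p86, p88}, {95, 96} × {p86}, {95, 96} × {p88}, {96} × {p86, p87}, {96} × {p86, p88}, {96, 97} × {p86}, {96, 97} × {p88}, {95} × {p86, p87, p88}, {95, 96, 97} × {p86}, {95, 96, 97} × {p88}, {96} × {p86, p87, p88}, {95, 96} × {p86, p87}, {95, 96} × {p86, p88}, {96, 97} × {p86, p87}, {96, 97} × {p86, p88}, {95, 96} × {p86, p87, p88}, {95, 96, 97} × {p86, p87}, {95, 96, 97} × {p86, p88}, {96, 97} × {p86, p87, p88}, {95, 96, 97} × {p86, p87, p88}}; |τ_{X×Y}| = 108.

Enumerate products U × V with U ∈ τ_X, V ∈ τ_Y (deduplicated):
  ∅ × ∅ = {} (∅)
  {95} × {p86} = {(95,p86)}
  {95} × {p88} = {(95,p88)}
  {96} × {p86} = {(96,p86)}
  {96} × {p88} = {(96,p88)}
  {95} × {p86, p87} = {(95,p86), (95,p87)}
  {95} × {p86, p88} = {(95,p86), (95,p88)}
  {95, 96} × {p86} = {(95,p86), (96,p86)}
  {95, 96} × {p88} = {(95,p88), (96,p88)}
  {96} × {p86, p87} = {(96,p86), (96,p87)}
  {96} × {p86, p88} = {(96,p86), (96,p88)}
  {96, 97} × {p86} = {(96,p86), (97,p86)}
  {96, 97} × {p88} = {(96,p88), (97,p88)}
  {95} × {p86, p87, p88} = {(95,p86), (95,p87), (95,p88)}
  {95, 96, 97} × {p86} = {(95,p86), (96,p86), (97,p86)}
  {95, 96, 97} × {p88} = {(95,p88), (96,p88), (97,p88)}
  {96} × {p86, p87, p88} = {(96,p86), (96,p87), (96,p88)}
  {95, 96} × {p86, p87} = {(95,p86), (95,p87), (96,p86), (96,p87)}
  {95, 96} × {p86, p88} = {(95,p86), (95,p88), (96,p86), (96,p88)}
  {96, 97} × {p86, p87} = {(96,p86), (96,p87), (97,p86), (97,p87)}
  {96, 97} × {p86, p88} = {(96,p86), (96,p88), (97,p86), (97,p88)}
  {95, 96} × {p86, p87, p88} = {(95,p86), (95,p87), (95,p88), (96,p86), (96,p87), (96,p88)}
  {95, 96, 97} × {p86, p87} = {(95,p86), (95,p87), (96,p86), (96,p87), (97,p86), (97,p87)}
  {95, 96, 97} × {p86, p88} = {(95,p86), (95,p88), (96,p86), (96,p88), (97,p86), (97,p88)}
  {96, 97} × {p86, p87, p88} = {(96,p86), (96,p87), (96,p88), (97,p86), (97,p87), (97,p88)}
  {95, 96, 97} × {p86, p87, p88} = {(95,p86), (95,p87), (95,p88), (96,p86), (96,p87), (96,p88), (97,p86), (97,p87), (97,p88)}
These 26 distinct sets form the basis B.
Close under arbitrary unions to get τ_{X×Y}; counting gives |τ_{X×Y}| = 108.


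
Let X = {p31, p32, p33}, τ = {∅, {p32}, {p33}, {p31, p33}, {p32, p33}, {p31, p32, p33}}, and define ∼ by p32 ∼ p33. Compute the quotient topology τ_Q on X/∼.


X/∼ = {[p31], [p32=p33]}; |τ_Q| = 3.

Equivalence classes: [p31], [p32=p33].
Quotient map π: X → X/∼ sends p31 ↦ [p31], p32 ↦ [p32=p33], p33 ↦ [p32=p33].
For each subset V ⊆ X/∼, compute π^{-1}(V) ⊆ X and check whether π^{-1}(V) ∈ τ. V is open in τ_Q iff π^{-1}(V) ∈ τ.
  V = {}: π^{-1}(V) = ∅ ∈ τ ✓.
  V = {[p31]}: π^{-1}(V) = {p31} ∉ τ ✗.
  V = {[p32=p33]}: π^{-1}(V) = {p32, p33} ∈ τ ✓.
  V = {[p31], [p32=p33]}: π^{-1}(V) = {p31, p32, p33} ∈ τ ✓.
Open sets in the quotient: τ_Q = {{}, {[p32=p33]}, {[p31], [p32=p33]}} (3 elements).


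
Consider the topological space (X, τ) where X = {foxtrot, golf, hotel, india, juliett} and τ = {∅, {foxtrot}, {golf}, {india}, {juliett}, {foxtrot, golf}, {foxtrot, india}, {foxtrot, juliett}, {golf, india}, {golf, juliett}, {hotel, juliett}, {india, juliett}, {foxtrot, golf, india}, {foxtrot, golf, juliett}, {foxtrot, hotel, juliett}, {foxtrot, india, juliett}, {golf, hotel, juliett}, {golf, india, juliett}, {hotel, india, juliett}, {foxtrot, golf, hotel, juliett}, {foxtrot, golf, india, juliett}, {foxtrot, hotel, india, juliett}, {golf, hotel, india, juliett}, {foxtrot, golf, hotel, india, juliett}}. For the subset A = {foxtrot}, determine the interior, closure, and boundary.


int(A) = {foxtrot}, cl(A) = {foxtrot}, ∂A = ∅.

Closed sets in (X, τ) are complements of opens:
  closed(X, τ) = {∅, {foxtrot}, {golf}, {hotel}, {india}, {foxtrot, golf}, {foxtrot, hotel}, {foxtrot, india}, {golf, hotel}, {golf, india}, {hotel, india}, {hotel, juliett}, {foxtrot, golf, hotel}, {foxtrot, golf, india}, {foxtrot, hotel, india}, {foxtrot, hotel, juliett}, {golf, hotel, india}, {golf, hotel, juliett}, {hotel, india, juliett}, {foxtrot, golf, hotel, india}, {foxtrot, golf, hotel, juliett}, {foxtrot, hotel, india, juliett}, {golf, hotel, india, juliett}, {foxtrot, golf, hotel, india, juliett}}.
int(A) = ⋃ {U ∈ τ : U ⊆ A}. Opens contained in A: ∅, {foxtrot}.
Taking the union of these: int(A) = {foxtrot}.
cl(A) = ⋂ {C closed : A ⊆ C}. Closed sets containing A: {foxtrot}, {foxtrot, golf}, {foxtrot, hotel}, {foxtrot, india}, {foxtrot, golf, hotel}, {foxtrot, golf, india}, {foxtrot, hotel, india}, {foxtrot, hotel, juliett}, {foxtrot, golf, hotel, india}, {foxtrot, golf, hotel, juliett}, {foxtrot, hotel, india, juliett}, {foxtrot, golf, hotel, india, juliett}.
Intersecting these: cl(A) = {foxtrot}.
∂A = cl(A) ∖ int(A) = {foxtrot} ∖ {foxtrot} = ∅.
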